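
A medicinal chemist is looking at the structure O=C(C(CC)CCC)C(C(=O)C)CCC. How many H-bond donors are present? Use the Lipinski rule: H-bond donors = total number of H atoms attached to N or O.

0

Donors: find every N or O and count the H atoms it carries.
  atom 1 (O): bond orders sum to 2 → 0 H
  atom 11 (O): bond orders sum to 2 → 0 H
Lipinski HBD = 0.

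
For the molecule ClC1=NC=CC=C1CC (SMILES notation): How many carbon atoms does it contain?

Count every carbon token in the SMILES (each C, including those in ring-closure positions and inside branches).
Carbon count: 7.

7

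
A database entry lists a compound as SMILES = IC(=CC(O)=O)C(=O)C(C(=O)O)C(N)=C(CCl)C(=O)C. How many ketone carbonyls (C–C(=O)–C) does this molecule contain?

2

The ketone motif appears at heavy-atom positions 7, 18 in the SMILES.
Other groups present: 2 alkene, 2 carboxylic acid, 1 primary amine.
Ketone count: 2.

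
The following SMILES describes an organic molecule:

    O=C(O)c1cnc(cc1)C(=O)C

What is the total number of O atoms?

Scan the SMILES for O atoms (remember two-letter symbols like Cl and Br are single atoms).
Oxygen count: 3.

3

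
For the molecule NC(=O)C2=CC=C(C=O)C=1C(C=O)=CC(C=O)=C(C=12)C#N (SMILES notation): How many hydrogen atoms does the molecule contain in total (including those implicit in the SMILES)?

8

Walk through each heavy atom and fill implicit hydrogens from standard valence (C 4, N 3, O 2, S 2, halogen 1):
  atom 1: N, bond orders sum to 1 (valence 3) → 2 H
  atom 2: C, bond orders sum to 4 (valence 4) → 0 H
  atom 3: O, bond orders sum to 2 (valence 2) → 0 H
  atom 4: C, bond orders sum to 4 (valence 4) → 0 H
  atom 5: C, bond orders sum to 3 (valence 4) → 1 H
  atom 6: C, bond orders sum to 3 (valence 4) → 1 H
  atom 7: C, bond orders sum to 4 (valence 4) → 0 H
  atom 8: C, bond orders sum to 3 (valence 4) → 1 H
  atom 9: O, bond orders sum to 2 (valence 2) → 0 H
  atom 10: C, bond orders sum to 4 (valence 4) → 0 H
  atom 11: C, bond orders sum to 4 (valence 4) → 0 H
  atom 12: C, bond orders sum to 3 (valence 4) → 1 H
  atom 13: O, bond orders sum to 2 (valence 2) → 0 H
  atom 14: C, bond orders sum to 3 (valence 4) → 1 H
  atom 15: C, bond orders sum to 4 (valence 4) → 0 H
  atom 16: C, bond orders sum to 3 (valence 4) → 1 H
  atom 17: O, bond orders sum to 2 (valence 2) → 0 H
  atom 18: C, bond orders sum to 4 (valence 4) → 0 H
  atom 19: C, bond orders sum to 4 (valence 4) → 0 H
  atom 20: C, bond orders sum to 4 (valence 4) → 0 H
  atom 21: N, bond orders sum to 3 (valence 3) → 0 H
Total hydrogens: 8.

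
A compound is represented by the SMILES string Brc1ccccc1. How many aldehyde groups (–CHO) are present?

Scan the SMILES for the aldehyde motif — none present.

0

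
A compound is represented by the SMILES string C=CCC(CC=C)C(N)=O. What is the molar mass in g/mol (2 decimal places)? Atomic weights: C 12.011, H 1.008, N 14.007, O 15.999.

139.20 g/mol

First, the molecular formula is C8H13NO (counting implicit H from valence).
  C: 8 × 12.011 = 96.088
  H: 13 × 1.008 = 13.104
  N: 1 × 14.007 = 14.007
  O: 1 × 15.999 = 15.999
Sum: 8×12.011 + 13×1.008 + 1×14.007 + 1×15.999 = 139.198 → 139.20 g/mol.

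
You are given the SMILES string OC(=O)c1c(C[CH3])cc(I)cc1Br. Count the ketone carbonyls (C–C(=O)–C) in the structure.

0

Scan the SMILES for the ketone motif — none present.
Groups that are present: 1 carboxylic acid.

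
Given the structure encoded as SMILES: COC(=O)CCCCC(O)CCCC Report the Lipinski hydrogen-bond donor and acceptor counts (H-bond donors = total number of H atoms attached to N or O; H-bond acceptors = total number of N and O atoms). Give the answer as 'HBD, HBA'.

Donors: find every N or O and count the H atoms it carries.
  atom 2 (O): bond orders sum to 2 → 0 H
  atom 4 (O): bond orders sum to 2 → 0 H
  atom 10 (O): bond orders sum to 1 → 1 H
Lipinski HBD = 1.
Acceptors: N atoms = 0, O atoms = 3 → HBA = 3.

1, 3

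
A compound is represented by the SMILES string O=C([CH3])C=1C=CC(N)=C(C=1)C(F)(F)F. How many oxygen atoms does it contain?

1

Scan the SMILES for O atoms (remember two-letter symbols like Cl and Br are single atoms).
Oxygen count: 1.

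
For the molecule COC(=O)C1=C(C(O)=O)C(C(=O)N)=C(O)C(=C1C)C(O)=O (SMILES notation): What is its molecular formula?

C12H11NO8

Walk through each heavy atom and fill implicit hydrogens from standard valence (C 4, N 3, O 2, S 2, halogen 1):
  atom 1: C, bond orders sum to 1 (valence 4) → 3 H
  atom 2: O, bond orders sum to 2 (valence 2) → 0 H
  atom 3: C, bond orders sum to 4 (valence 4) → 0 H
  atom 4: O, bond orders sum to 2 (valence 2) → 0 H
  atom 5: C, bond orders sum to 4 (valence 4) → 0 H
  atom 6: C, bond orders sum to 4 (valence 4) → 0 H
  atom 7: C, bond orders sum to 4 (valence 4) → 0 H
  atom 8: O, bond orders sum to 1 (valence 2) → 1 H
  atom 9: O, bond orders sum to 2 (valence 2) → 0 H
  atom 10: C, bond orders sum to 4 (valence 4) → 0 H
  atom 11: C, bond orders sum to 4 (valence 4) → 0 H
  atom 12: O, bond orders sum to 2 (valence 2) → 0 H
  atom 13: N, bond orders sum to 1 (valence 3) → 2 H
  atom 14: C, bond orders sum to 4 (valence 4) → 0 H
  atom 15: O, bond orders sum to 1 (valence 2) → 1 H
  atom 16: C, bond orders sum to 4 (valence 4) → 0 H
  atom 17: C, bond orders sum to 4 (valence 4) → 0 H
  atom 18: C, bond orders sum to 1 (valence 4) → 3 H
  atom 19: C, bond orders sum to 4 (valence 4) → 0 H
  atom 20: O, bond orders sum to 1 (valence 2) → 1 H
  atom 21: O, bond orders sum to 2 (valence 2) → 0 H
Totals → C:12, H:11, N:1, O:8.
In Hill order: C12H11NO8.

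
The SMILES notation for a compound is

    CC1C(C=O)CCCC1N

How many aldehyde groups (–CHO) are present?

The aldehyde motif appears at heavy-atom position 4 in the SMILES.
Other groups present: 1 primary amine.
Aldehyde count: 1.

1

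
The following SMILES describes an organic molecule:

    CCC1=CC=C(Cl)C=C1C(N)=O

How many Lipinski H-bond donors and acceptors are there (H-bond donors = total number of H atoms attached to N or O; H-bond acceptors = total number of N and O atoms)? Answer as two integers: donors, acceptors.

Donors: find every N or O and count the H atoms it carries.
  atom 11 (N): bond orders sum to 1 → 2 H
  atom 12 (O): bond orders sum to 2 → 0 H
Lipinski HBD = 2.
Acceptors: N atoms = 1, O atoms = 1 → HBA = 2.

2, 2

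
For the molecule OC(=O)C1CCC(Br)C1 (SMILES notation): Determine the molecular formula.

Walk through each heavy atom and fill implicit hydrogens from standard valence (C 4, N 3, O 2, S 2, halogen 1):
  atom 1: O, bond orders sum to 1 (valence 2) → 1 H
  atom 2: C, bond orders sum to 4 (valence 4) → 0 H
  atom 3: O, bond orders sum to 2 (valence 2) → 0 H
  atom 4: C, bond orders sum to 3 (valence 4) → 1 H
  atom 5: C, bond orders sum to 2 (valence 4) → 2 H
  atom 6: C, bond orders sum to 2 (valence 4) → 2 H
  atom 7: C, bond orders sum to 3 (valence 4) → 1 H
  atom 8: Br (halogen, monovalent) → 0 H
  atom 9: C, bond orders sum to 2 (valence 4) → 2 H
Totals → C:6, H:9, Br:1, O:2.
In Hill order: C6H9BrO2.

C6H9BrO2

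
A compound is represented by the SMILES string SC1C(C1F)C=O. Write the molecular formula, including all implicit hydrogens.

C4H5FOS

Walk through each heavy atom and fill implicit hydrogens from standard valence (C 4, N 3, O 2, S 2, halogen 1):
  atom 1: S, bond orders sum to 1 (valence 2) → 1 H
  atom 2: C, bond orders sum to 3 (valence 4) → 1 H
  atom 3: C, bond orders sum to 3 (valence 4) → 1 H
  atom 4: C, bond orders sum to 3 (valence 4) → 1 H
  atom 5: F (halogen, monovalent) → 0 H
  atom 6: C, bond orders sum to 3 (valence 4) → 1 H
  atom 7: O, bond orders sum to 2 (valence 2) → 0 H
Totals → C:4, H:5, F:1, O:1, S:1.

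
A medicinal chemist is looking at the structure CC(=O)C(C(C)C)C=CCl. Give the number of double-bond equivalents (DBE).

2

Degree of unsaturation = (number of rings) + (number of π bonds).
Ring closures in the SMILES: 0.
π bonds: 2 double bonds (each 1 DoU) → 2 DoU from unsaturation.
Total DoU = 0 + 2 = 2.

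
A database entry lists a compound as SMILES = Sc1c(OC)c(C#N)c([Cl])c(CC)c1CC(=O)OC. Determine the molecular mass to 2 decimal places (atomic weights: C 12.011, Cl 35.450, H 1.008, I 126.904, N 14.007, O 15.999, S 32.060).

299.77 g/mol

First, the molecular formula is C13H14ClNO3S (counting implicit H from valence).
  C: 13 × 12.011 = 156.143
  Cl: 1 × 35.450 = 35.450
  H: 14 × 1.008 = 14.112
  N: 1 × 14.007 = 14.007
  O: 3 × 15.999 = 47.997
  S: 1 × 32.060 = 32.060
Sum: 13×12.011 + 1×35.450 + 14×1.008 + 1×14.007 + 3×15.999 + 1×32.060 = 299.769 → 299.77 g/mol.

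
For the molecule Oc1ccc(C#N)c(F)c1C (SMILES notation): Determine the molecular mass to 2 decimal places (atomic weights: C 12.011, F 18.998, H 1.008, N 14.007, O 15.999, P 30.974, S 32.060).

First, the molecular formula is C8H6FNO (counting implicit H from valence).
  C: 8 × 12.011 = 96.088
  F: 1 × 18.998 = 18.998
  H: 6 × 1.008 = 6.048
  N: 1 × 14.007 = 14.007
  O: 1 × 15.999 = 15.999
Sum: 8×12.011 + 1×18.998 + 6×1.008 + 1×14.007 + 1×15.999 = 151.140 → 151.14 g/mol.

151.14 g/mol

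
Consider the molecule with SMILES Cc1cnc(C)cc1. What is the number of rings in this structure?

In SMILES, each pair of matching ring-closure digits denotes one ring-closing bond; the number of such bonds equals the number of independent rings.
Ring-closure bonds here: 1.

1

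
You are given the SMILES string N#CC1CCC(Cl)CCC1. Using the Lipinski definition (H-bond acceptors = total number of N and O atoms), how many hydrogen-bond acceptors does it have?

1

N atoms: 1; O atoms: 0.
Lipinski HBA = 1 + 0 = 1.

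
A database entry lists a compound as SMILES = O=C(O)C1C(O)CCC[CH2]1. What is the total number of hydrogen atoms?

12

Walk through each heavy atom and fill implicit hydrogens from standard valence (C 4, N 3, O 2, S 2, halogen 1):
  atom 1: O, bond orders sum to 2 (valence 2) → 0 H
  atom 2: C, bond orders sum to 4 (valence 4) → 0 H
  atom 3: O, bond orders sum to 1 (valence 2) → 1 H
  atom 4: C, bond orders sum to 3 (valence 4) → 1 H
  atom 5: C, bond orders sum to 3 (valence 4) → 1 H
  atom 6: O, bond orders sum to 1 (valence 2) → 1 H
  atom 7: C, bond orders sum to 2 (valence 4) → 2 H
  atom 8: C, bond orders sum to 2 (valence 4) → 2 H
  atom 9: C, bond orders sum to 2 (valence 4) → 2 H
  atom 10: C with explicit H count 2
Total hydrogens: 12.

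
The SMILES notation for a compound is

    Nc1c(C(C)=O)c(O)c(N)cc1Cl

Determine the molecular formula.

C8H9ClN2O2

Walk through each heavy atom and fill implicit hydrogens from standard valence (C 4, N 3, O 2, S 2, halogen 1); for lowercase aromatic atoms, an aromatic c carries 1 H when it has two neighbours and 0 H with three, and aromatic n carries 0 H:
  atom 1: N, bond orders sum to 1 (valence 3) → 2 H
  atom 2: aromatic c, 3 neighbours → 0 H
  atom 3: aromatic c, 3 neighbours → 0 H
  atom 4: C, bond orders sum to 4 (valence 4) → 0 H
  atom 5: C, bond orders sum to 1 (valence 4) → 3 H
  atom 6: O, bond orders sum to 2 (valence 2) → 0 H
  atom 7: aromatic c, 3 neighbours → 0 H
  atom 8: O, bond orders sum to 1 (valence 2) → 1 H
  atom 9: aromatic c, 3 neighbours → 0 H
  atom 10: N, bond orders sum to 1 (valence 3) → 2 H
  atom 11: aromatic c, 2 neighbours → 1 H
  atom 12: aromatic c, 3 neighbours → 0 H
  atom 13: Cl (halogen, monovalent) → 0 H
Totals → C:8, H:9, Cl:1, N:2, O:2.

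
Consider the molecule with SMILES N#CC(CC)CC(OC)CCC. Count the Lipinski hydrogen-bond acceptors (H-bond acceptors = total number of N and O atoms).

2

N atoms: 1; O atoms: 1.
Lipinski HBA = 1 + 1 = 2.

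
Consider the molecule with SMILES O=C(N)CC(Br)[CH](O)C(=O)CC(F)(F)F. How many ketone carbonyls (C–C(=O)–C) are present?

1

The ketone motif appears at heavy-atom position 9 in the SMILES.
Other groups present: 1 amide, 1 hydroxyl.
Ketone count: 1.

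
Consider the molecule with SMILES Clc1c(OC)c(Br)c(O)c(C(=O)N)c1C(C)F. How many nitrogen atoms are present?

Scan the SMILES for N atoms (remember two-letter symbols like Cl and Br are single atoms).
Nitrogen count: 1.

1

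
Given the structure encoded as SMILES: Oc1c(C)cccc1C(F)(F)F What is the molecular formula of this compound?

C8H7F3O

Walk through each heavy atom and fill implicit hydrogens from standard valence (C 4, N 3, O 2, S 2, halogen 1); for lowercase aromatic atoms, an aromatic c carries 1 H when it has two neighbours and 0 H with three, and aromatic n carries 0 H:
  atom 1: O, bond orders sum to 1 (valence 2) → 1 H
  atom 2: aromatic c, 3 neighbours → 0 H
  atom 3: aromatic c, 3 neighbours → 0 H
  atom 4: C, bond orders sum to 1 (valence 4) → 3 H
  atom 5: aromatic c, 2 neighbours → 1 H
  atom 6: aromatic c, 2 neighbours → 1 H
  atom 7: aromatic c, 2 neighbours → 1 H
  atom 8: aromatic c, 3 neighbours → 0 H
  atom 9: C, bond orders sum to 4 (valence 4) → 0 H
  atom 10: F (halogen, monovalent) → 0 H
  atom 11: F (halogen, monovalent) → 0 H
  atom 12: F (halogen, monovalent) → 0 H
Totals → C:8, H:7, F:3, O:1.
In Hill order: C8H7F3O.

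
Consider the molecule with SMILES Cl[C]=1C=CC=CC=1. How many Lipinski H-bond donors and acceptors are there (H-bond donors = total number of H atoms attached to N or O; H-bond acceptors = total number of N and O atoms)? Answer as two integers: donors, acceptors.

Donors: find every N or O and count the H atoms it carries.
  (no N or O atoms present)
Lipinski HBD = 0.
Acceptors: N atoms = 0, O atoms = 0 → HBA = 0.

0, 0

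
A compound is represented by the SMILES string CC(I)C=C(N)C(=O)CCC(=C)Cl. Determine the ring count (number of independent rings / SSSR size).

In SMILES, each pair of matching ring-closure digits denotes one ring-closing bond; the number of such bonds equals the number of independent rings.
Ring-closure bonds here: 0.

0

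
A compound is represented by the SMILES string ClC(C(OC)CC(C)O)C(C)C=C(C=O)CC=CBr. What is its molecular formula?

C14H22BrClO3

Walk through each heavy atom and fill implicit hydrogens from standard valence (C 4, N 3, O 2, S 2, halogen 1):
  atom 1: Cl (halogen, monovalent) → 0 H
  atom 2: C, bond orders sum to 3 (valence 4) → 1 H
  atom 3: C, bond orders sum to 3 (valence 4) → 1 H
  atom 4: O, bond orders sum to 2 (valence 2) → 0 H
  atom 5: C, bond orders sum to 1 (valence 4) → 3 H
  atom 6: C, bond orders sum to 2 (valence 4) → 2 H
  atom 7: C, bond orders sum to 3 (valence 4) → 1 H
  atom 8: C, bond orders sum to 1 (valence 4) → 3 H
  atom 9: O, bond orders sum to 1 (valence 2) → 1 H
  atom 10: C, bond orders sum to 3 (valence 4) → 1 H
  atom 11: C, bond orders sum to 1 (valence 4) → 3 H
  atom 12: C, bond orders sum to 3 (valence 4) → 1 H
  atom 13: C, bond orders sum to 4 (valence 4) → 0 H
  atom 14: C, bond orders sum to 3 (valence 4) → 1 H
  atom 15: O, bond orders sum to 2 (valence 2) → 0 H
  atom 16: C, bond orders sum to 2 (valence 4) → 2 H
  atom 17: C, bond orders sum to 3 (valence 4) → 1 H
  atom 18: C, bond orders sum to 3 (valence 4) → 1 H
  atom 19: Br (halogen, monovalent) → 0 H
Totals → C:14, H:22, Br:1, Cl:1, O:3.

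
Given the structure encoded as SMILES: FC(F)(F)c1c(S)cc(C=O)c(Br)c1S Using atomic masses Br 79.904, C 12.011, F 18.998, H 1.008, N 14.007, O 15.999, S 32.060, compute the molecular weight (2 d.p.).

317.14 g/mol

First, the molecular formula is C8H4BrF3OS2 (counting implicit H from valence).
  Br: 1 × 79.904 = 79.904
  C: 8 × 12.011 = 96.088
  F: 3 × 18.998 = 56.994
  H: 4 × 1.008 = 4.032
  O: 1 × 15.999 = 15.999
  S: 2 × 32.060 = 64.120
Sum: 1×79.904 + 8×12.011 + 3×18.998 + 4×1.008 + 1×15.999 + 2×32.060 = 317.137 → 317.14 g/mol.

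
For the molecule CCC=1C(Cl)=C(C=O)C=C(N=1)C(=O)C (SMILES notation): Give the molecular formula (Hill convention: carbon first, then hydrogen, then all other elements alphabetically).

C10H10ClNO2

Walk through each heavy atom and fill implicit hydrogens from standard valence (C 4, N 3, O 2, S 2, halogen 1):
  atom 1: C, bond orders sum to 1 (valence 4) → 3 H
  atom 2: C, bond orders sum to 2 (valence 4) → 2 H
  atom 3: C, bond orders sum to 4 (valence 4) → 0 H
  atom 4: C, bond orders sum to 4 (valence 4) → 0 H
  atom 5: Cl (halogen, monovalent) → 0 H
  atom 6: C, bond orders sum to 4 (valence 4) → 0 H
  atom 7: C, bond orders sum to 3 (valence 4) → 1 H
  atom 8: O, bond orders sum to 2 (valence 2) → 0 H
  atom 9: C, bond orders sum to 3 (valence 4) → 1 H
  atom 10: C, bond orders sum to 4 (valence 4) → 0 H
  atom 11: N, bond orders sum to 3 (valence 3) → 0 H
  atom 12: C, bond orders sum to 4 (valence 4) → 0 H
  atom 13: O, bond orders sum to 2 (valence 2) → 0 H
  atom 14: C, bond orders sum to 1 (valence 4) → 3 H
Totals → C:10, H:10, Cl:1, N:1, O:2.
In Hill order: C10H10ClNO2.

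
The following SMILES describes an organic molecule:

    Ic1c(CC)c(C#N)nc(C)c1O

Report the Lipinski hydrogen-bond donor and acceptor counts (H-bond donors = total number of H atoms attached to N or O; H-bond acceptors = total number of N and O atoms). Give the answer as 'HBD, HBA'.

Donors: find every N or O and count the H atoms it carries.
  atom 8 (N): bond orders sum to 3 → 0 H
  atom 9 (N): bond orders sum to 3 → 0 H
  atom 13 (O): bond orders sum to 1 → 1 H
Lipinski HBD = 1.
Acceptors: N atoms = 2, O atoms = 1 → HBA = 3.

1, 3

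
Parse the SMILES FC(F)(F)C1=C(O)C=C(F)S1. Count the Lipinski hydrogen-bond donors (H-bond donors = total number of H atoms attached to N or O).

Donors: find every N or O and count the H atoms it carries.
  atom 7 (O): bond orders sum to 1 → 1 H
Lipinski HBD = 1.

1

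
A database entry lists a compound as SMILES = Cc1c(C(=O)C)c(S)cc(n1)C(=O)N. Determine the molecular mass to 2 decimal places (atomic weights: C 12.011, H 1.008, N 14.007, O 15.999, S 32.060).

First, the molecular formula is C9H10N2O2S (counting implicit H from valence).
  C: 9 × 12.011 = 108.099
  H: 10 × 1.008 = 10.080
  N: 2 × 14.007 = 28.014
  O: 2 × 15.999 = 31.998
  S: 1 × 32.060 = 32.060
Sum: 9×12.011 + 10×1.008 + 2×14.007 + 2×15.999 + 1×32.060 = 210.251 → 210.25 g/mol.

210.25 g/mol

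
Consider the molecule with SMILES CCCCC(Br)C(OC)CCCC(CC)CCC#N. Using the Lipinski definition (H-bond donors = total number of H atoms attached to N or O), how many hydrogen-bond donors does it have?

0

Donors: find every N or O and count the H atoms it carries.
  atom 8 (O): bond orders sum to 2 → 0 H
  atom 19 (N): bond orders sum to 3 → 0 H
Lipinski HBD = 0.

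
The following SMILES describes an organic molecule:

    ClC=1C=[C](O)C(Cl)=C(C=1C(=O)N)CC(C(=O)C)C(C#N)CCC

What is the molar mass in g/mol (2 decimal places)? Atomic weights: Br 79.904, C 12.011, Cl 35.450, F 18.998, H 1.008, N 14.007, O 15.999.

357.23 g/mol

First, the molecular formula is C16H18Cl2N2O3 (counting implicit H from valence).
  C: 16 × 12.011 = 192.176
  Cl: 2 × 35.450 = 70.900
  H: 18 × 1.008 = 18.144
  N: 2 × 14.007 = 28.014
  O: 3 × 15.999 = 47.997
Sum: 16×12.011 + 2×35.450 + 18×1.008 + 2×14.007 + 3×15.999 = 357.231 → 357.23 g/mol.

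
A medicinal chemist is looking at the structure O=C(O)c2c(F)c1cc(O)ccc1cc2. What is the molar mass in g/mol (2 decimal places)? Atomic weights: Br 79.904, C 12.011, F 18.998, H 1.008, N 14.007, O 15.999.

206.17 g/mol

First, the molecular formula is C11H7FO3 (counting implicit H from valence).
  C: 11 × 12.011 = 132.121
  F: 1 × 18.998 = 18.998
  H: 7 × 1.008 = 7.056
  O: 3 × 15.999 = 47.997
Sum: 11×12.011 + 1×18.998 + 7×1.008 + 3×15.999 = 206.172 → 206.17 g/mol.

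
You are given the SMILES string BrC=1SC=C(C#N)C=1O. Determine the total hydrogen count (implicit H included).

2

Walk through each heavy atom and fill implicit hydrogens from standard valence (C 4, N 3, O 2, S 2, halogen 1):
  atom 1: Br (halogen, monovalent) → 0 H
  atom 2: C, bond orders sum to 4 (valence 4) → 0 H
  atom 3: S, bond orders sum to 2 (valence 2) → 0 H
  atom 4: C, bond orders sum to 3 (valence 4) → 1 H
  atom 5: C, bond orders sum to 4 (valence 4) → 0 H
  atom 6: C, bond orders sum to 4 (valence 4) → 0 H
  atom 7: N, bond orders sum to 3 (valence 3) → 0 H
  atom 8: C, bond orders sum to 4 (valence 4) → 0 H
  atom 9: O, bond orders sum to 1 (valence 2) → 1 H
Total hydrogens: 2.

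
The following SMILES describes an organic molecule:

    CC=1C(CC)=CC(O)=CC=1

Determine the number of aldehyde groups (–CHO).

Scan the SMILES for the aldehyde motif — none present.
Groups that are present: 1 hydroxyl.

0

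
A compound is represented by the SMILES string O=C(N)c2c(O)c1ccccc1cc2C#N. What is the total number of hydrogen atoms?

Walk through each heavy atom and fill implicit hydrogens from standard valence (C 4, N 3, O 2, S 2, halogen 1); for lowercase aromatic atoms, an aromatic c carries 1 H when it has two neighbours and 0 H with three, and aromatic n carries 0 H:
  atom 1: O, bond orders sum to 2 (valence 2) → 0 H
  atom 2: C, bond orders sum to 4 (valence 4) → 0 H
  atom 3: N, bond orders sum to 1 (valence 3) → 2 H
  atom 4: aromatic c, 3 neighbours → 0 H
  atom 5: aromatic c, 3 neighbours → 0 H
  atom 6: O, bond orders sum to 1 (valence 2) → 1 H
  atom 7: aromatic c, 3 neighbours → 0 H
  atom 8: aromatic c, 2 neighbours → 1 H
  atom 9: aromatic c, 2 neighbours → 1 H
  atom 10: aromatic c, 2 neighbours → 1 H
  atom 11: aromatic c, 2 neighbours → 1 H
  atom 12: aromatic c, 3 neighbours → 0 H
  atom 13: aromatic c, 2 neighbours → 1 H
  atom 14: aromatic c, 3 neighbours → 0 H
  atom 15: C, bond orders sum to 4 (valence 4) → 0 H
  atom 16: N, bond orders sum to 3 (valence 3) → 0 H
Total hydrogens: 8.

8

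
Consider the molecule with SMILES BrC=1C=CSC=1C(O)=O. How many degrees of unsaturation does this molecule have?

4

Molecular formula: C5H3BrO2S.
DoU = (2C + 2 + N − H − X) / 2, where X is the halogen count and O/S are ignored.
    = (2·5 + 2 + 0 − 3 − 1) / 2 = 8 / 2 = 4.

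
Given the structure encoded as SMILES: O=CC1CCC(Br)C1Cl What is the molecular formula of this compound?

C6H8BrClO

Walk through each heavy atom and fill implicit hydrogens from standard valence (C 4, N 3, O 2, S 2, halogen 1):
  atom 1: O, bond orders sum to 2 (valence 2) → 0 H
  atom 2: C, bond orders sum to 3 (valence 4) → 1 H
  atom 3: C, bond orders sum to 3 (valence 4) → 1 H
  atom 4: C, bond orders sum to 2 (valence 4) → 2 H
  atom 5: C, bond orders sum to 2 (valence 4) → 2 H
  atom 6: C, bond orders sum to 3 (valence 4) → 1 H
  atom 7: Br (halogen, monovalent) → 0 H
  atom 8: C, bond orders sum to 3 (valence 4) → 1 H
  atom 9: Cl (halogen, monovalent) → 0 H
Totals → C:6, H:8, Br:1, Cl:1, O:1.
In Hill order: C6H8BrClO.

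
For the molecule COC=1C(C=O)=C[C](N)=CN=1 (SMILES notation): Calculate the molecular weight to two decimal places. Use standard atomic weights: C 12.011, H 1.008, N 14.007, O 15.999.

First, the molecular formula is C7H8N2O2 (counting implicit H from valence).
  C: 7 × 12.011 = 84.077
  H: 8 × 1.008 = 8.064
  N: 2 × 14.007 = 28.014
  O: 2 × 15.999 = 31.998
Sum: 7×12.011 + 8×1.008 + 2×14.007 + 2×15.999 = 152.153 → 152.15 g/mol.

152.15 g/mol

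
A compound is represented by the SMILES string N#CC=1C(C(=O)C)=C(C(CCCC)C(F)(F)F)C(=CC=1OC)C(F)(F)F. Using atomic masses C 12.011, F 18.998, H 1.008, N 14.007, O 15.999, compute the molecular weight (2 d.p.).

First, the molecular formula is C17H17F6NO2 (counting implicit H from valence).
  C: 17 × 12.011 = 204.187
  F: 6 × 18.998 = 113.988
  H: 17 × 1.008 = 17.136
  N: 1 × 14.007 = 14.007
  O: 2 × 15.999 = 31.998
Sum: 17×12.011 + 6×18.998 + 17×1.008 + 1×14.007 + 2×15.999 = 381.316 → 381.32 g/mol.

381.32 g/mol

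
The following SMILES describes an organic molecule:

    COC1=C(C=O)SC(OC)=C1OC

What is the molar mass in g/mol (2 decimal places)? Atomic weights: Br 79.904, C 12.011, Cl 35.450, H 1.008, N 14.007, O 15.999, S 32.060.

202.22 g/mol

First, the molecular formula is C8H10O4S (counting implicit H from valence).
  C: 8 × 12.011 = 96.088
  H: 10 × 1.008 = 10.080
  O: 4 × 15.999 = 63.996
  S: 1 × 32.060 = 32.060
Sum: 8×12.011 + 10×1.008 + 4×15.999 + 1×32.060 = 202.224 → 202.22 g/mol.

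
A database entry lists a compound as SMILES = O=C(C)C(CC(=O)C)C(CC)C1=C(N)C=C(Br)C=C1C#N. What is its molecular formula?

C16H19BrN2O2

Walk through each heavy atom and fill implicit hydrogens from standard valence (C 4, N 3, O 2, S 2, halogen 1):
  atom 1: O, bond orders sum to 2 (valence 2) → 0 H
  atom 2: C, bond orders sum to 4 (valence 4) → 0 H
  atom 3: C, bond orders sum to 1 (valence 4) → 3 H
  atom 4: C, bond orders sum to 3 (valence 4) → 1 H
  atom 5: C, bond orders sum to 2 (valence 4) → 2 H
  atom 6: C, bond orders sum to 4 (valence 4) → 0 H
  atom 7: O, bond orders sum to 2 (valence 2) → 0 H
  atom 8: C, bond orders sum to 1 (valence 4) → 3 H
  atom 9: C, bond orders sum to 3 (valence 4) → 1 H
  atom 10: C, bond orders sum to 2 (valence 4) → 2 H
  atom 11: C, bond orders sum to 1 (valence 4) → 3 H
  atom 12: C, bond orders sum to 4 (valence 4) → 0 H
  atom 13: C, bond orders sum to 4 (valence 4) → 0 H
  atom 14: N, bond orders sum to 1 (valence 3) → 2 H
  atom 15: C, bond orders sum to 3 (valence 4) → 1 H
  atom 16: C, bond orders sum to 4 (valence 4) → 0 H
  atom 17: Br (halogen, monovalent) → 0 H
  atom 18: C, bond orders sum to 3 (valence 4) → 1 H
  atom 19: C, bond orders sum to 4 (valence 4) → 0 H
  atom 20: C, bond orders sum to 4 (valence 4) → 0 H
  atom 21: N, bond orders sum to 3 (valence 3) → 0 H
Totals → C:16, H:19, Br:1, N:2, O:2.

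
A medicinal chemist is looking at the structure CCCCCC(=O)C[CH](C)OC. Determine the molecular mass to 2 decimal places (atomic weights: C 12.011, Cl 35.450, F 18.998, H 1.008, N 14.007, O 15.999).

172.27 g/mol

First, the molecular formula is C10H20O2 (counting implicit H from valence).
  C: 10 × 12.011 = 120.110
  H: 20 × 1.008 = 20.160
  O: 2 × 15.999 = 31.998
Sum: 10×12.011 + 20×1.008 + 2×15.999 = 172.268 → 172.27 g/mol.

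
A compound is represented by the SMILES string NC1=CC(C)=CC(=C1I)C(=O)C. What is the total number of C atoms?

Count every carbon token in the SMILES (each C, including those in ring-closure positions and inside branches).
Carbon count: 9.

9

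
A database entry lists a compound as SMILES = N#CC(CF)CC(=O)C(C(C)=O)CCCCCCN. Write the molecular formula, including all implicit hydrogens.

Walk through each heavy atom and fill implicit hydrogens from standard valence (C 4, N 3, O 2, S 2, halogen 1):
  atom 1: N, bond orders sum to 3 (valence 3) → 0 H
  atom 2: C, bond orders sum to 4 (valence 4) → 0 H
  atom 3: C, bond orders sum to 3 (valence 4) → 1 H
  atom 4: C, bond orders sum to 2 (valence 4) → 2 H
  atom 5: F (halogen, monovalent) → 0 H
  atom 6: C, bond orders sum to 2 (valence 4) → 2 H
  atom 7: C, bond orders sum to 4 (valence 4) → 0 H
  atom 8: O, bond orders sum to 2 (valence 2) → 0 H
  atom 9: C, bond orders sum to 3 (valence 4) → 1 H
  atom 10: C, bond orders sum to 4 (valence 4) → 0 H
  atom 11: C, bond orders sum to 1 (valence 4) → 3 H
  atom 12: O, bond orders sum to 2 (valence 2) → 0 H
  atom 13: C, bond orders sum to 2 (valence 4) → 2 H
  atom 14: C, bond orders sum to 2 (valence 4) → 2 H
  atom 15: C, bond orders sum to 2 (valence 4) → 2 H
  atom 16: C, bond orders sum to 2 (valence 4) → 2 H
  atom 17: C, bond orders sum to 2 (valence 4) → 2 H
  atom 18: C, bond orders sum to 2 (valence 4) → 2 H
  atom 19: N, bond orders sum to 1 (valence 3) → 2 H
Totals → C:14, H:23, F:1, N:2, O:2.
In Hill order: C14H23FN2O2.

C14H23FN2O2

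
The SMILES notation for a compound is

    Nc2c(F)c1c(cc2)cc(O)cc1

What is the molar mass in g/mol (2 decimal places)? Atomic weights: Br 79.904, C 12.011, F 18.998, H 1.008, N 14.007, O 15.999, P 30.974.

177.18 g/mol

First, the molecular formula is C10H8FNO (counting implicit H from valence).
  C: 10 × 12.011 = 120.110
  F: 1 × 18.998 = 18.998
  H: 8 × 1.008 = 8.064
  N: 1 × 14.007 = 14.007
  O: 1 × 15.999 = 15.999
Sum: 10×12.011 + 1×18.998 + 8×1.008 + 1×14.007 + 1×15.999 = 177.178 → 177.18 g/mol.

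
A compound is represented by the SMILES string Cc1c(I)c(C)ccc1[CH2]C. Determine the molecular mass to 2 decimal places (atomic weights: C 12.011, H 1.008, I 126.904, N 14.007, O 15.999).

First, the molecular formula is C10H13I (counting implicit H from valence).
  C: 10 × 12.011 = 120.110
  H: 13 × 1.008 = 13.104
  I: 1 × 126.904 = 126.904
Sum: 10×12.011 + 13×1.008 + 1×126.904 = 260.118 → 260.12 g/mol.

260.12 g/mol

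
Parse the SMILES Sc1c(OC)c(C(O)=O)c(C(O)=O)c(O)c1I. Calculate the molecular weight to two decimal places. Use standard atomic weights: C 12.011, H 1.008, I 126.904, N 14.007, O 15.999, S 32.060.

First, the molecular formula is C9H7IO6S (counting implicit H from valence).
  C: 9 × 12.011 = 108.099
  H: 7 × 1.008 = 7.056
  I: 1 × 126.904 = 126.904
  O: 6 × 15.999 = 95.994
  S: 1 × 32.060 = 32.060
Sum: 9×12.011 + 7×1.008 + 1×126.904 + 6×15.999 + 1×32.060 = 370.113 → 370.11 g/mol.

370.11 g/mol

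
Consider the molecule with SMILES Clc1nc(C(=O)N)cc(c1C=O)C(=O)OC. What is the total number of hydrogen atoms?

Walk through each heavy atom and fill implicit hydrogens from standard valence (C 4, N 3, O 2, S 2, halogen 1); for lowercase aromatic atoms, an aromatic c carries 1 H when it has two neighbours and 0 H with three, and aromatic n carries 0 H:
  atom 1: Cl (halogen, monovalent) → 0 H
  atom 2: aromatic c, 3 neighbours → 0 H
  atom 3: aromatic n, 2 neighbours → 0 H
  atom 4: aromatic c, 3 neighbours → 0 H
  atom 5: C, bond orders sum to 4 (valence 4) → 0 H
  atom 6: O, bond orders sum to 2 (valence 2) → 0 H
  atom 7: N, bond orders sum to 1 (valence 3) → 2 H
  atom 8: aromatic c, 2 neighbours → 1 H
  atom 9: aromatic c, 3 neighbours → 0 H
  atom 10: aromatic c, 3 neighbours → 0 H
  atom 11: C, bond orders sum to 3 (valence 4) → 1 H
  atom 12: O, bond orders sum to 2 (valence 2) → 0 H
  atom 13: C, bond orders sum to 4 (valence 4) → 0 H
  atom 14: O, bond orders sum to 2 (valence 2) → 0 H
  atom 15: O, bond orders sum to 2 (valence 2) → 0 H
  atom 16: C, bond orders sum to 1 (valence 4) → 3 H
Total hydrogens: 7.

7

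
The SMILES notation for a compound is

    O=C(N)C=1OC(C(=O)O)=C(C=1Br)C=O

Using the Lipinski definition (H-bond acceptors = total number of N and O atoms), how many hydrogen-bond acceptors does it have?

N atoms: 1; O atoms: 5.
Lipinski HBA = 1 + 5 = 6.

6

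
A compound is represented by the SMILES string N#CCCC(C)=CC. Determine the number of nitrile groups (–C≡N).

1

The nitrile motif appears at heavy-atom position 2 in the SMILES.
Other groups present: 1 alkene.
Nitrile count: 1.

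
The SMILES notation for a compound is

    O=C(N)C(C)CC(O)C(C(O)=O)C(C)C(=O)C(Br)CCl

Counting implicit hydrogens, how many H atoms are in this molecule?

Walk through each heavy atom and fill implicit hydrogens from standard valence (C 4, N 3, O 2, S 2, halogen 1):
  atom 1: O, bond orders sum to 2 (valence 2) → 0 H
  atom 2: C, bond orders sum to 4 (valence 4) → 0 H
  atom 3: N, bond orders sum to 1 (valence 3) → 2 H
  atom 4: C, bond orders sum to 3 (valence 4) → 1 H
  atom 5: C, bond orders sum to 1 (valence 4) → 3 H
  atom 6: C, bond orders sum to 2 (valence 4) → 2 H
  atom 7: C, bond orders sum to 3 (valence 4) → 1 H
  atom 8: O, bond orders sum to 1 (valence 2) → 1 H
  atom 9: C, bond orders sum to 3 (valence 4) → 1 H
  atom 10: C, bond orders sum to 4 (valence 4) → 0 H
  atom 11: O, bond orders sum to 1 (valence 2) → 1 H
  atom 12: O, bond orders sum to 2 (valence 2) → 0 H
  atom 13: C, bond orders sum to 3 (valence 4) → 1 H
  atom 14: C, bond orders sum to 1 (valence 4) → 3 H
  atom 15: C, bond orders sum to 4 (valence 4) → 0 H
  atom 16: O, bond orders sum to 2 (valence 2) → 0 H
  atom 17: C, bond orders sum to 3 (valence 4) → 1 H
  atom 18: Br (halogen, monovalent) → 0 H
  atom 19: C, bond orders sum to 2 (valence 4) → 2 H
  atom 20: Cl (halogen, monovalent) → 0 H
Total hydrogens: 19.

19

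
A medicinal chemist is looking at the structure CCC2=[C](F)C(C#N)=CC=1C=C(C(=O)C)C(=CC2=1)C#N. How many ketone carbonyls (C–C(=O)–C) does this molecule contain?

The ketone motif appears at heavy-atom position 13 in the SMILES.
Other groups present: 2 nitrile.
Ketone count: 1.

1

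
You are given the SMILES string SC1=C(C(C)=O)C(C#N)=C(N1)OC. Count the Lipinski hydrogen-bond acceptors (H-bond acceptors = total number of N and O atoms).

4

N atoms: 2; O atoms: 2.
Lipinski HBA = 2 + 2 = 4.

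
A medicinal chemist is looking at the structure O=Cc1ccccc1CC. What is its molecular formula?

Walk through each heavy atom and fill implicit hydrogens from standard valence (C 4, N 3, O 2, S 2, halogen 1); for lowercase aromatic atoms, an aromatic c carries 1 H when it has two neighbours and 0 H with three, and aromatic n carries 0 H:
  atom 1: O, bond orders sum to 2 (valence 2) → 0 H
  atom 2: C, bond orders sum to 3 (valence 4) → 1 H
  atom 3: aromatic c, 3 neighbours → 0 H
  atom 4: aromatic c, 2 neighbours → 1 H
  atom 5: aromatic c, 2 neighbours → 1 H
  atom 6: aromatic c, 2 neighbours → 1 H
  atom 7: aromatic c, 2 neighbours → 1 H
  atom 8: aromatic c, 3 neighbours → 0 H
  atom 9: C, bond orders sum to 2 (valence 4) → 2 H
  atom 10: C, bond orders sum to 1 (valence 4) → 3 H
Totals → C:9, H:10, O:1.

C9H10O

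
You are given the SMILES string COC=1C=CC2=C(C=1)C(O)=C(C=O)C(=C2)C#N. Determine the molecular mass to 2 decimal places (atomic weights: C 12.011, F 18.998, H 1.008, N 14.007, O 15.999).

227.22 g/mol

First, the molecular formula is C13H9NO3 (counting implicit H from valence).
  C: 13 × 12.011 = 156.143
  H: 9 × 1.008 = 9.072
  N: 1 × 14.007 = 14.007
  O: 3 × 15.999 = 47.997
Sum: 13×12.011 + 9×1.008 + 1×14.007 + 3×15.999 = 227.219 → 227.22 g/mol.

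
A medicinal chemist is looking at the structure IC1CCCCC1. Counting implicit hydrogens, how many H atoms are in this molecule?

11

Walk through each heavy atom and fill implicit hydrogens from standard valence (C 4, N 3, O 2, S 2, halogen 1):
  atom 1: I (halogen, monovalent) → 0 H
  atom 2: C, bond orders sum to 3 (valence 4) → 1 H
  atom 3: C, bond orders sum to 2 (valence 4) → 2 H
  atom 4: C, bond orders sum to 2 (valence 4) → 2 H
  atom 5: C, bond orders sum to 2 (valence 4) → 2 H
  atom 6: C, bond orders sum to 2 (valence 4) → 2 H
  atom 7: C, bond orders sum to 2 (valence 4) → 2 H
Total hydrogens: 11.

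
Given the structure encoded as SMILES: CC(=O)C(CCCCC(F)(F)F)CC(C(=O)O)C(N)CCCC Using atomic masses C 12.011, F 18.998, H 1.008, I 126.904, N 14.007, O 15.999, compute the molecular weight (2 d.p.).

339.40 g/mol

First, the molecular formula is C16H28F3NO3 (counting implicit H from valence).
  C: 16 × 12.011 = 192.176
  F: 3 × 18.998 = 56.994
  H: 28 × 1.008 = 28.224
  N: 1 × 14.007 = 14.007
  O: 3 × 15.999 = 47.997
Sum: 16×12.011 + 3×18.998 + 28×1.008 + 1×14.007 + 3×15.999 = 339.398 → 339.40 g/mol.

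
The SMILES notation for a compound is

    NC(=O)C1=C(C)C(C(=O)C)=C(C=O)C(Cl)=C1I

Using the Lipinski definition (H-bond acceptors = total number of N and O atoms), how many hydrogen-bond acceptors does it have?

N atoms: 1; O atoms: 3.
Lipinski HBA = 1 + 3 = 4.

4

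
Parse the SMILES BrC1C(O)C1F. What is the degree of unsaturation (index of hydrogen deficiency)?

Molecular formula: C3H4BrFO.
DoU = (2C + 2 + N − H − X) / 2, where X is the halogen count and O/S are ignored.
    = (2·3 + 2 + 0 − 4 − 2) / 2 = 2 / 2 = 1.

1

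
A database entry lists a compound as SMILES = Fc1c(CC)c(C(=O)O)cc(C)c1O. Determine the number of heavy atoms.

Every atom symbol written in the SMILES (organic subset) is one heavy atom; implicit H are not written.
Heavy atoms by element → C:10, F:1, O:3.
Total: 14.

14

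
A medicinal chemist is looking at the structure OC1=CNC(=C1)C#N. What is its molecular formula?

C5H4N2O

Walk through each heavy atom and fill implicit hydrogens from standard valence (C 4, N 3, O 2, S 2, halogen 1):
  atom 1: O, bond orders sum to 1 (valence 2) → 1 H
  atom 2: C, bond orders sum to 4 (valence 4) → 0 H
  atom 3: C, bond orders sum to 3 (valence 4) → 1 H
  atom 4: N, bond orders sum to 2 (valence 3) → 1 H
  atom 5: C, bond orders sum to 4 (valence 4) → 0 H
  atom 6: C, bond orders sum to 3 (valence 4) → 1 H
  atom 7: C, bond orders sum to 4 (valence 4) → 0 H
  atom 8: N, bond orders sum to 3 (valence 3) → 0 H
Totals → C:5, H:4, N:2, O:1.
In Hill order: C5H4N2O.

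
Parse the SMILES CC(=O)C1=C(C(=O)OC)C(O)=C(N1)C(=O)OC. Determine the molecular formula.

C10H11NO6

Walk through each heavy atom and fill implicit hydrogens from standard valence (C 4, N 3, O 2, S 2, halogen 1):
  atom 1: C, bond orders sum to 1 (valence 4) → 3 H
  atom 2: C, bond orders sum to 4 (valence 4) → 0 H
  atom 3: O, bond orders sum to 2 (valence 2) → 0 H
  atom 4: C, bond orders sum to 4 (valence 4) → 0 H
  atom 5: C, bond orders sum to 4 (valence 4) → 0 H
  atom 6: C, bond orders sum to 4 (valence 4) → 0 H
  atom 7: O, bond orders sum to 2 (valence 2) → 0 H
  atom 8: O, bond orders sum to 2 (valence 2) → 0 H
  atom 9: C, bond orders sum to 1 (valence 4) → 3 H
  atom 10: C, bond orders sum to 4 (valence 4) → 0 H
  atom 11: O, bond orders sum to 1 (valence 2) → 1 H
  atom 12: C, bond orders sum to 4 (valence 4) → 0 H
  atom 13: N, bond orders sum to 2 (valence 3) → 1 H
  atom 14: C, bond orders sum to 4 (valence 4) → 0 H
  atom 15: O, bond orders sum to 2 (valence 2) → 0 H
  atom 16: O, bond orders sum to 2 (valence 2) → 0 H
  atom 17: C, bond orders sum to 1 (valence 4) → 3 H
Totals → C:10, H:11, N:1, O:6.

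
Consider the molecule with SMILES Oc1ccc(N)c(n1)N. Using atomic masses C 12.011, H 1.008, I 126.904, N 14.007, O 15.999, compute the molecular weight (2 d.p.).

125.13 g/mol

First, the molecular formula is C5H7N3O (counting implicit H from valence).
  C: 5 × 12.011 = 60.055
  H: 7 × 1.008 = 7.056
  N: 3 × 14.007 = 42.021
  O: 1 × 15.999 = 15.999
Sum: 5×12.011 + 7×1.008 + 3×14.007 + 1×15.999 = 125.131 → 125.13 g/mol.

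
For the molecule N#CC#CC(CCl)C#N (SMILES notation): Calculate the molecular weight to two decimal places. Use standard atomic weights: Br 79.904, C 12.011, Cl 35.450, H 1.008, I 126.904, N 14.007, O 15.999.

First, the molecular formula is C6H3ClN2 (counting implicit H from valence).
  C: 6 × 12.011 = 72.066
  Cl: 1 × 35.450 = 35.450
  H: 3 × 1.008 = 3.024
  N: 2 × 14.007 = 28.014
Sum: 6×12.011 + 1×35.450 + 3×1.008 + 2×14.007 = 138.554 → 138.55 g/mol.

138.55 g/mol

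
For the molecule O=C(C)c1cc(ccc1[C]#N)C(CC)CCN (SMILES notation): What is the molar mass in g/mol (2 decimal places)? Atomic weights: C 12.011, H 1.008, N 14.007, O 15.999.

First, the molecular formula is C14H18N2O (counting implicit H from valence).
  C: 14 × 12.011 = 168.154
  H: 18 × 1.008 = 18.144
  N: 2 × 14.007 = 28.014
  O: 1 × 15.999 = 15.999
Sum: 14×12.011 + 18×1.008 + 2×14.007 + 1×15.999 = 230.311 → 230.31 g/mol.

230.31 g/mol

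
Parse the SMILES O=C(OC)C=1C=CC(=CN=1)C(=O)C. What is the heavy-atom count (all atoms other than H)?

13

Every atom symbol written in the SMILES (organic subset) is one heavy atom; implicit H are not written.
Heavy atoms by element → C:9, N:1, O:3.
Total: 13.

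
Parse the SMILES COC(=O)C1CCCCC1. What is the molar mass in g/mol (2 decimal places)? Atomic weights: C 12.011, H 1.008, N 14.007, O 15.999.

First, the molecular formula is C8H14O2 (counting implicit H from valence).
  C: 8 × 12.011 = 96.088
  H: 14 × 1.008 = 14.112
  O: 2 × 15.999 = 31.998
Sum: 8×12.011 + 14×1.008 + 2×15.999 = 142.198 → 142.20 g/mol.

142.20 g/mol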